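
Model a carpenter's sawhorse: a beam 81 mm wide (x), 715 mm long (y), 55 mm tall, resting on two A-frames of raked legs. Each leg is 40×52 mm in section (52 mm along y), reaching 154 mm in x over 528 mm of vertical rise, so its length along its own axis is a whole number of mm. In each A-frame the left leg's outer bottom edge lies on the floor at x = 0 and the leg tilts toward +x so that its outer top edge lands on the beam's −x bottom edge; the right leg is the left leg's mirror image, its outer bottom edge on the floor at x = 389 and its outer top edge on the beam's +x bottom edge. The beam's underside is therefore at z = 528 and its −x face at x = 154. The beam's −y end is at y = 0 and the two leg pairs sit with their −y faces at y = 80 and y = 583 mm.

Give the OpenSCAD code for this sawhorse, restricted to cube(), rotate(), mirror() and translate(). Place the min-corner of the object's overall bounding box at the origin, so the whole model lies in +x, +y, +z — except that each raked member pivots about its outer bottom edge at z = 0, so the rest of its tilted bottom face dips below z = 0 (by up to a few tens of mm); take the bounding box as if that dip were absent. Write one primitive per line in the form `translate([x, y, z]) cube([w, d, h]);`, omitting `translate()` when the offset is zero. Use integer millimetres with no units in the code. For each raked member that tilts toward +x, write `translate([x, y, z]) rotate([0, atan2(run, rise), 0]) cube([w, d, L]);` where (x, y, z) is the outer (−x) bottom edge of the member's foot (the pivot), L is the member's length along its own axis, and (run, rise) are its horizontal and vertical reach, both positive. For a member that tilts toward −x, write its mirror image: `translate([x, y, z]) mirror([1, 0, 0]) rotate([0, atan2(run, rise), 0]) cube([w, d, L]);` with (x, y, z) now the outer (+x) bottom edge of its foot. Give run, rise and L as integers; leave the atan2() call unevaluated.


// leg length = √(154² + 528²) = 550
// right-leg outer foot x = 2·154 + 81 = 389
// beam min-corner = (154, 0, 528)
translate([154, 0, 528]) cube([81, 715, 55]);
translate([0, 80, 0]) rotate([0, atan2(154, 528), 0]) cube([40, 52, 550]);
translate([389, 80, 0]) mirror([1, 0, 0]) rotate([0, atan2(154, 528), 0]) cube([40, 52, 550]);
translate([0, 583, 0]) rotate([0, atan2(154, 528), 0]) cube([40, 52, 550]);
translate([389, 583, 0]) mirror([1, 0, 0]) rotate([0, atan2(154, 528), 0]) cube([40, 52, 550]);


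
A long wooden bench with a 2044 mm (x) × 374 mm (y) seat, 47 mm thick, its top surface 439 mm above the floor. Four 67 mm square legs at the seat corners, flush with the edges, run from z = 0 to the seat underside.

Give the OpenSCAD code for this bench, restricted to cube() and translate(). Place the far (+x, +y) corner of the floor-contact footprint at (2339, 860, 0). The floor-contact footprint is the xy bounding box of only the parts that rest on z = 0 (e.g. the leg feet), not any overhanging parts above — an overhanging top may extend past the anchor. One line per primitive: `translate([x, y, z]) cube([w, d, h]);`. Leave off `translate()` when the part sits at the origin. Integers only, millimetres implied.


translate([295, 486, 392]) cube([2044, 374, 47]);
translate([295, 486, 0]) cube([67, 67, 392]);
translate([295, 793, 0]) cube([67, 67, 392]);
translate([2272, 486, 0]) cube([67, 67, 392]);
translate([2272, 793, 0]) cube([67, 67, 392]);


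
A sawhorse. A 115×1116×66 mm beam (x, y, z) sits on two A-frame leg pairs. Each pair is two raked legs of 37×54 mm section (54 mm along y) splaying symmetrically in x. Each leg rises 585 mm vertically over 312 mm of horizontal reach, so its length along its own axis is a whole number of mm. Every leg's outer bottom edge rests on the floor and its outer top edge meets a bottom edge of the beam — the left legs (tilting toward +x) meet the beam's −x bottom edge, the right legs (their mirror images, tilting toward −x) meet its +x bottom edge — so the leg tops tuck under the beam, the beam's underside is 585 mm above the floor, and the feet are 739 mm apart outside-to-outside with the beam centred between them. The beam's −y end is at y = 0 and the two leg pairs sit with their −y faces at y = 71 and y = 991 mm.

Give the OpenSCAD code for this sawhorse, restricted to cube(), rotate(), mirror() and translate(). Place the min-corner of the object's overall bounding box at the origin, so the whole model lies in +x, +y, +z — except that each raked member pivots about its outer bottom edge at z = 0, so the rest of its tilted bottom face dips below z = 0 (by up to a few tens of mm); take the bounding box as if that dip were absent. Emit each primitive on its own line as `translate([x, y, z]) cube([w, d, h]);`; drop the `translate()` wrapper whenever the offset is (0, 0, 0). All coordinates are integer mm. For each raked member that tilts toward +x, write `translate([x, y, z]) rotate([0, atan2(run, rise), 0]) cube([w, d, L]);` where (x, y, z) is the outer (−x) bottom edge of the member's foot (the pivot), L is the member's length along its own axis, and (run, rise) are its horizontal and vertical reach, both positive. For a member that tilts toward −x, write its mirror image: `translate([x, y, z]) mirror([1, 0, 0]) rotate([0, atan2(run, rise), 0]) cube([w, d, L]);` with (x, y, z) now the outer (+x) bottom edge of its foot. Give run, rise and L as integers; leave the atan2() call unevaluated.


// leg length = √(312² + 585²) = 663
// right-leg outer foot x = 2·312 + 115 = 739
// beam min-corner = (312, 0, 585)
translate([312, 0, 585]) cube([115, 1116, 66]);
translate([0, 71, 0]) rotate([0, atan2(312, 585), 0]) cube([37, 54, 663]);
translate([739, 71, 0]) mirror([1, 0, 0]) rotate([0, atan2(312, 585), 0]) cube([37, 54, 663]);
translate([0, 991, 0]) rotate([0, atan2(312, 585), 0]) cube([37, 54, 663]);
translate([739, 991, 0]) mirror([1, 0, 0]) rotate([0, atan2(312, 585), 0]) cube([37, 54, 663]);


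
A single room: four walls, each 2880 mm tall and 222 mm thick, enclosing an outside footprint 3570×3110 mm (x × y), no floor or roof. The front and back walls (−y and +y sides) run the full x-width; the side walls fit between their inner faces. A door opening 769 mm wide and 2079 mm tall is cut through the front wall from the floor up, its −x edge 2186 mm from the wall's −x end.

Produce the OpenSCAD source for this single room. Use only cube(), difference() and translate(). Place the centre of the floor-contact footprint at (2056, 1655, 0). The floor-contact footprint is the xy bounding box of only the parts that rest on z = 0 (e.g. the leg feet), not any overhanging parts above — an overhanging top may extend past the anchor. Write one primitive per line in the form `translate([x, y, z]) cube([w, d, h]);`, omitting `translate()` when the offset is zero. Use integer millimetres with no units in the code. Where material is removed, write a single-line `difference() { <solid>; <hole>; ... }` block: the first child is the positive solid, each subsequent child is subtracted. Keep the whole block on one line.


difference() { translate([271, 100, 0]) cube([3570, 222, 2880]); translate([2457, 100, 0]) cube([769, 222, 2079]); }
translate([271, 2988, 0]) cube([3570, 222, 2880]);
translate([271, 322, 0]) cube([222, 2666, 2880]);
translate([3619, 322, 0]) cube([222, 2666, 2880]);


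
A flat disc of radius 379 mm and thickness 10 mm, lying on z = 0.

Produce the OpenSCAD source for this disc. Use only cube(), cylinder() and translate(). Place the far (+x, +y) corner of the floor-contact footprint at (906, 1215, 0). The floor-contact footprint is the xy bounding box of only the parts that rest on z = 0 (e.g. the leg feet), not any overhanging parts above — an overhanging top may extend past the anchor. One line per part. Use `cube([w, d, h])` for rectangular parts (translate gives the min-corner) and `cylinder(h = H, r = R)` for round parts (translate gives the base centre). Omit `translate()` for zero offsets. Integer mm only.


translate([527, 836, 0]) cylinder(h = 10, r = 379);


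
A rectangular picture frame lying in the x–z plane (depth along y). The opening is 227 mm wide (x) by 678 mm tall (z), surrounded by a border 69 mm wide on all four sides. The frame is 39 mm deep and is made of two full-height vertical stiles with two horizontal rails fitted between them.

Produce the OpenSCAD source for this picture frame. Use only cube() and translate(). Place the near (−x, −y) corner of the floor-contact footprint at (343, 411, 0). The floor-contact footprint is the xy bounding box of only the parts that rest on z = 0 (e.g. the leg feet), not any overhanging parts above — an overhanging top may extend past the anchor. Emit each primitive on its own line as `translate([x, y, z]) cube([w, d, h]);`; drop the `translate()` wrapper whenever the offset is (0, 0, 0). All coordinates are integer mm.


translate([343, 411, 0]) cube([69, 39, 816]);
translate([639, 411, 0]) cube([69, 39, 816]);
translate([412, 411, 0]) cube([227, 39, 69]);
translate([412, 411, 747]) cube([227, 39, 69]);


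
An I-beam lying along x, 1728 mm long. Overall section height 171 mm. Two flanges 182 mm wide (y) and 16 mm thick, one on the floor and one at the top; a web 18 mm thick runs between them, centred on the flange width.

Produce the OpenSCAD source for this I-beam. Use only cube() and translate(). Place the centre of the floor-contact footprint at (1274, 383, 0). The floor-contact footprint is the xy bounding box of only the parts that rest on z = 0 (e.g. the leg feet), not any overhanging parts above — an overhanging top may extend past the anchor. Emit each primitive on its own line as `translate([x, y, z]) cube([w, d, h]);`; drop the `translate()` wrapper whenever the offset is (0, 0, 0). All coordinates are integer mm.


translate([410, 292, 0]) cube([1728, 182, 16]);
translate([410, 374, 16]) cube([1728, 18, 139]);
translate([410, 292, 155]) cube([1728, 182, 16]);


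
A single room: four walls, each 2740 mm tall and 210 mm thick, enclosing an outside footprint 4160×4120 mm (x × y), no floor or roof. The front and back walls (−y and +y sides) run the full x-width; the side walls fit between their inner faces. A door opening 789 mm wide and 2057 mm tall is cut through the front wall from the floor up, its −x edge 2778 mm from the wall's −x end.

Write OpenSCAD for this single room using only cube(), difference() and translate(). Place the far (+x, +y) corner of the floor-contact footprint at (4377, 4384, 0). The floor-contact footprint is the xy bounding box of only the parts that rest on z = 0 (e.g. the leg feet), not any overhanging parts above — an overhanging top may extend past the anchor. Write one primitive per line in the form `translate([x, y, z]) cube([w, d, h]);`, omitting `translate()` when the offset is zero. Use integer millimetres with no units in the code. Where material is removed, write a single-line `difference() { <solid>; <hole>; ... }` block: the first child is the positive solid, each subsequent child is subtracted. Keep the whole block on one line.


difference() { translate([217, 264, 0]) cube([4160, 210, 2740]); translate([2995, 264, 0]) cube([789, 210, 2057]); }
translate([217, 4174, 0]) cube([4160, 210, 2740]);
translate([217, 474, 0]) cube([210, 3700, 2740]);
translate([4167, 474, 0]) cube([210, 3700, 2740]);


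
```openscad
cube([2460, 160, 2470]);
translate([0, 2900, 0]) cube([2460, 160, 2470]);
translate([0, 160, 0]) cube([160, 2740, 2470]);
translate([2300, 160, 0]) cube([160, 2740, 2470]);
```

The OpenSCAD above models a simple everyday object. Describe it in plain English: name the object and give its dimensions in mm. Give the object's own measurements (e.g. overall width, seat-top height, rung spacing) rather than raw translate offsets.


The wall frame of a small rectangular building: four walls, each 2470 mm tall and 160 mm thick, enclosing a footprint 2460 mm (x) by 3060 mm (y) outside-to-outside, with no floor or roof. The front and back walls (the −y and +y sides) span the full width; the two side walls fit between them.


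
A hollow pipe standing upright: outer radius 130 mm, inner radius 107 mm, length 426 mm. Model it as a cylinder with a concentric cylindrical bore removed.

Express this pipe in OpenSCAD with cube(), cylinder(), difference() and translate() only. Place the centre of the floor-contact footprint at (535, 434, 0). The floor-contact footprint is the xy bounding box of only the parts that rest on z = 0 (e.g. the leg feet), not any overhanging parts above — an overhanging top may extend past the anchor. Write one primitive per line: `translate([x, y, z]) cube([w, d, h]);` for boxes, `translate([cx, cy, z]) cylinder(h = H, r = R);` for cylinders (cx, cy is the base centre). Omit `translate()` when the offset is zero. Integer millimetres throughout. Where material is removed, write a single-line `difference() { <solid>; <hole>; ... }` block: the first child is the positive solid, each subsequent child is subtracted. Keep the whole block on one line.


difference() { translate([535, 434, 0]) cylinder(h = 426, r = 130); translate([535, 434, 0]) cylinder(h = 426, r = 107); }


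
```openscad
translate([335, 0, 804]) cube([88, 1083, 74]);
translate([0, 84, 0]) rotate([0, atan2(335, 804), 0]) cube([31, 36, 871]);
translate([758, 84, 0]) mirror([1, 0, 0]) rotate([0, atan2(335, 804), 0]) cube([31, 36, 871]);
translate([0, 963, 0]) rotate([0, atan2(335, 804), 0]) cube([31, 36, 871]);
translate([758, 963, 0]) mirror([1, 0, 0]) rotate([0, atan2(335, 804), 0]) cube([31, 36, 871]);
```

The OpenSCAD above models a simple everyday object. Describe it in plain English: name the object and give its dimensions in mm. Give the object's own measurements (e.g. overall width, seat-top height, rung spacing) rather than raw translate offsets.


A sawhorse. A 88×1083×74 mm beam (x, y, z) sits on two A-frame leg pairs. Each pair is two raked legs of 31×36 mm section (36 mm along y) splaying symmetrically in x. Each leg rises 804 mm vertically over 335 mm of horizontal reach and is 871 mm long along its own axis. Every leg's outer bottom edge rests on the floor and its outer top edge meets a bottom edge of the beam — the left legs (tilting toward +x) meet the beam's −x bottom edge, the right legs (their mirror images, tilting toward −x) meet its +x bottom edge — so the leg tops tuck under the beam, the beam's underside is 804 mm above the floor, and the feet are 758 mm apart outside-to-outside with the beam centred between them. The two leg pairs are set in 84 mm from either end of the beam.


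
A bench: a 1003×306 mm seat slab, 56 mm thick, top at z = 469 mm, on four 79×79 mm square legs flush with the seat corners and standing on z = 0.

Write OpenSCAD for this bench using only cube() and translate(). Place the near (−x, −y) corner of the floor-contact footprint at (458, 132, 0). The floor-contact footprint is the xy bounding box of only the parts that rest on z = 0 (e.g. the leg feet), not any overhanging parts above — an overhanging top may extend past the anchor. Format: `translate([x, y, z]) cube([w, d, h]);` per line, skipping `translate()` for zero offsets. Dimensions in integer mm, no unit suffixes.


translate([458, 132, 413]) cube([1003, 306, 56]);
translate([458, 132, 0]) cube([79, 79, 413]);
translate([458, 359, 0]) cube([79, 79, 413]);
translate([1382, 132, 0]) cube([79, 79, 413]);
translate([1382, 359, 0]) cube([79, 79, 413]);


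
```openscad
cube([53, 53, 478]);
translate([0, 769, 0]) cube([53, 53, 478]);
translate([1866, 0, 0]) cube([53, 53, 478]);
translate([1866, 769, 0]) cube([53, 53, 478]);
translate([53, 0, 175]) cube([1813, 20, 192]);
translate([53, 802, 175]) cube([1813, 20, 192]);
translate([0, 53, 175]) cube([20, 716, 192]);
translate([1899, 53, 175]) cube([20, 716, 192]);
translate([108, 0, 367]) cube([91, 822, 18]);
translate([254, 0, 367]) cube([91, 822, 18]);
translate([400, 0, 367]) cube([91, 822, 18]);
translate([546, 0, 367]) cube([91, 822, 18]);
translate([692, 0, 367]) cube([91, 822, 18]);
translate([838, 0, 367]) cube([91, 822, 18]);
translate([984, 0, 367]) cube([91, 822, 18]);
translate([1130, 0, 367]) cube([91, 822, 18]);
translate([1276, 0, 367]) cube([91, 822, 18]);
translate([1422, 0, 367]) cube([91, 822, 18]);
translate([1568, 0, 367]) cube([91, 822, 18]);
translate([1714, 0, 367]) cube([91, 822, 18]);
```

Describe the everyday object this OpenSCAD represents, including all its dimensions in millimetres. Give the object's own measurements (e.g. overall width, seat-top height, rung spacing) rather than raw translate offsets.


A bed frame 1919 mm long (x) by 822 mm wide (y). Four 53×53 mm corner posts, 478 mm tall, at the corners of the footprint. Four rails of 20 mm thickness and 192 mm height run between adjacent posts with their undersides at z = 175 mm, their outer faces flush with the outside of the frame (the two x-running rails run between the posts' inner faces; the two y-running rails run between the posts' inner faces). 12 slats, each 91 mm wide (x) and 18 mm thick, lie across the top of the two x-running rails, running the full 822 mm width of the frame in y; along x they sit between the end posts with a 55 mm gap after the −x posts and between neighbouring slats, leaving 61 mm before the +x posts.


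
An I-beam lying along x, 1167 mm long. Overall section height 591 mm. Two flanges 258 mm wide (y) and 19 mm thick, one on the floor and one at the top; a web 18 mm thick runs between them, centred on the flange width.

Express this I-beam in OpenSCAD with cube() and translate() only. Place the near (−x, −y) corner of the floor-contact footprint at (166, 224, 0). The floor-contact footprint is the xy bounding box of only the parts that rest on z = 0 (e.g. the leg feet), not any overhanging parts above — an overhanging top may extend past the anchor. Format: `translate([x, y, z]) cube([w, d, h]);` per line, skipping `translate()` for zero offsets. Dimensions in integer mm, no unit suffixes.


translate([166, 224, 0]) cube([1167, 258, 19]);
translate([166, 344, 19]) cube([1167, 18, 553]);
translate([166, 224, 572]) cube([1167, 258, 19]);


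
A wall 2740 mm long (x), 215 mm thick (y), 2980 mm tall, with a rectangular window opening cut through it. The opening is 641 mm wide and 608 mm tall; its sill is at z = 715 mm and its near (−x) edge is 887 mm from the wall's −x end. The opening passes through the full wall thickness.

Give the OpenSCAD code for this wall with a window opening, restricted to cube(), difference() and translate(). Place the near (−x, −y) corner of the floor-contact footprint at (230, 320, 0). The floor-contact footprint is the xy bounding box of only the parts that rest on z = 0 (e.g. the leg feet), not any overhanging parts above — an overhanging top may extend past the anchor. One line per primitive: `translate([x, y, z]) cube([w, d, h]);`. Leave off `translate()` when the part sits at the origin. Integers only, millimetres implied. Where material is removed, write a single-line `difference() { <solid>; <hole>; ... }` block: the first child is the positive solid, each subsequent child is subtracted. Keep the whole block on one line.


difference() { translate([230, 320, 0]) cube([2740, 215, 2980]); translate([1117, 320, 715]) cube([641, 215, 608]); }


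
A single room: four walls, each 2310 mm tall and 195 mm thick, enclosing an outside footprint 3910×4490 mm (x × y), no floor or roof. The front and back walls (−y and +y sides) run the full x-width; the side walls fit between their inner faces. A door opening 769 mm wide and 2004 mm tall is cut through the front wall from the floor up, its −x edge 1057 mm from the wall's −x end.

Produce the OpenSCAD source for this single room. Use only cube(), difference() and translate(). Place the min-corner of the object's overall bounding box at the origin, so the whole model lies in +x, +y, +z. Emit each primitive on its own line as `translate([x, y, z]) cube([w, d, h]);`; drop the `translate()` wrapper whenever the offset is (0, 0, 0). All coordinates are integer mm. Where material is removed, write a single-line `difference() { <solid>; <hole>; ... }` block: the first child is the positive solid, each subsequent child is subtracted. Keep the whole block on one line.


difference() { cube([3910, 195, 2310]); translate([1057, 0, 0]) cube([769, 195, 2004]); }
translate([0, 4295, 0]) cube([3910, 195, 2310]);
translate([0, 195, 0]) cube([195, 4100, 2310]);
translate([3715, 195, 0]) cube([195, 4100, 2310]);


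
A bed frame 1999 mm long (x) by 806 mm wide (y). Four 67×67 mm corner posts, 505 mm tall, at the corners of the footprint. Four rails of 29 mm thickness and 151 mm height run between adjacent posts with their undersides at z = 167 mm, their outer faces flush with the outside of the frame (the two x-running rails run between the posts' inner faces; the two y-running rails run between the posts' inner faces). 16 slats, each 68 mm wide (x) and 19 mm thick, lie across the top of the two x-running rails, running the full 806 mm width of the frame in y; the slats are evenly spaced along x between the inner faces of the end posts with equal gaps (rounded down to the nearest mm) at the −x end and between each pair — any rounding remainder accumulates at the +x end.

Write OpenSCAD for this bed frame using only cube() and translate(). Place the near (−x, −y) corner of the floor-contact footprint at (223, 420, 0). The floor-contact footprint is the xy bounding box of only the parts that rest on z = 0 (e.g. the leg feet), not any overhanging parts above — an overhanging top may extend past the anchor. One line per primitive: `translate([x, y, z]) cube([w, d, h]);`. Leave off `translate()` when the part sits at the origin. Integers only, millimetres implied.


// slat z = rail_z + rail_h = 167 + 151 = 318
// slat gap = ⌊(1865 − 16·68) / 17⌋ = 45
translate([223, 420, 0]) cube([67, 67, 505]);
translate([223, 1159, 0]) cube([67, 67, 505]);
translate([2155, 420, 0]) cube([67, 67, 505]);
translate([2155, 1159, 0]) cube([67, 67, 505]);
translate([290, 420, 167]) cube([1865, 29, 151]);
translate([290, 1197, 167]) cube([1865, 29, 151]);
translate([223, 487, 167]) cube([29, 672, 151]);
translate([2193, 487, 167]) cube([29, 672, 151]);
translate([335, 420, 318]) cube([68, 806, 19]);
translate([448, 420, 318]) cube([68, 806, 19]);
translate([561, 420, 318]) cube([68, 806, 19]);
translate([674, 420, 318]) cube([68, 806, 19]);
translate([787, 420, 318]) cube([68, 806, 19]);
translate([900, 420, 318]) cube([68, 806, 19]);
translate([1013, 420, 318]) cube([68, 806, 19]);
translate([1126, 420, 318]) cube([68, 806, 19]);
translate([1239, 420, 318]) cube([68, 806, 19]);
translate([1352, 420, 318]) cube([68, 806, 19]);
translate([1465, 420, 318]) cube([68, 806, 19]);
translate([1578, 420, 318]) cube([68, 806, 19]);
translate([1691, 420, 318]) cube([68, 806, 19]);
translate([1804, 420, 318]) cube([68, 806, 19]);
translate([1917, 420, 318]) cube([68, 806, 19]);
translate([2030, 420, 318]) cube([68, 806, 19]);


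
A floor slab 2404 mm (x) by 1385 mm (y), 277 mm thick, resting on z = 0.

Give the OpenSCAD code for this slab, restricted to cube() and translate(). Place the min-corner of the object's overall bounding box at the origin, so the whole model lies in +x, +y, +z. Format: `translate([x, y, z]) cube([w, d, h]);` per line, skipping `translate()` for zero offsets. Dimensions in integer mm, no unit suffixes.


cube([2404, 1385, 277]);


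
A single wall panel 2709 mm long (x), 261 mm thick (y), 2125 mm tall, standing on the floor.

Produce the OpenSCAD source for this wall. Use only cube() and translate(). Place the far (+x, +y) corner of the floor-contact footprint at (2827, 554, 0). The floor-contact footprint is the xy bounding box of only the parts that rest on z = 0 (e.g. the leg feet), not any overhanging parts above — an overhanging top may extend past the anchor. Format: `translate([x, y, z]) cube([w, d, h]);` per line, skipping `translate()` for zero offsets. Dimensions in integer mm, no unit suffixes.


translate([118, 293, 0]) cube([2709, 261, 2125]);


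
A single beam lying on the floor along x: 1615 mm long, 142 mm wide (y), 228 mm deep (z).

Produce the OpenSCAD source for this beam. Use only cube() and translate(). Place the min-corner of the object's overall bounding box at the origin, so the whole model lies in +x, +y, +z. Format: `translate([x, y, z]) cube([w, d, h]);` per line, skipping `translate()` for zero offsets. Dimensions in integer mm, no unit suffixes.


cube([1615, 142, 228]);


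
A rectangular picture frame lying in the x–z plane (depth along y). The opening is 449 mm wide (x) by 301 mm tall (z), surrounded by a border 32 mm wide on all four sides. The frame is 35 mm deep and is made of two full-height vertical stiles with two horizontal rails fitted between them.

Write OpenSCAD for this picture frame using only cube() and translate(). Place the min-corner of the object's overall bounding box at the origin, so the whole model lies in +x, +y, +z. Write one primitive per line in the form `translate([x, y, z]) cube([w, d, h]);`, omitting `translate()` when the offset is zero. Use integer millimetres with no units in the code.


cube([32, 35, 365]);
translate([481, 0, 0]) cube([32, 35, 365]);
translate([32, 0, 0]) cube([449, 35, 32]);
translate([32, 0, 333]) cube([449, 35, 32]);


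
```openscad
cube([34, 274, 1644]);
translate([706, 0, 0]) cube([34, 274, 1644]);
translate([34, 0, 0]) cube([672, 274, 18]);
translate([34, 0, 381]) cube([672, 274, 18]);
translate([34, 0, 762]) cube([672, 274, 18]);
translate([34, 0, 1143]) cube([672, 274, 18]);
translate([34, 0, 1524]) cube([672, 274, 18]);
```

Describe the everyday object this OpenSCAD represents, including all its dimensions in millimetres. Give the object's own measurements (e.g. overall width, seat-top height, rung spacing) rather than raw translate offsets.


An open bookshelf. Two side panels, each 34 mm thick, 274 mm deep and 1644 mm tall, stand 740 mm apart (outside-to-outside). Between them sit 5 shelves, each 18 mm thick and 274 mm deep, spanning the full gap between the sides. The bottom shelf rests on the floor (its underside at z = 0) and the clear gap between one shelf's top and the next shelf's underside is 363 mm.


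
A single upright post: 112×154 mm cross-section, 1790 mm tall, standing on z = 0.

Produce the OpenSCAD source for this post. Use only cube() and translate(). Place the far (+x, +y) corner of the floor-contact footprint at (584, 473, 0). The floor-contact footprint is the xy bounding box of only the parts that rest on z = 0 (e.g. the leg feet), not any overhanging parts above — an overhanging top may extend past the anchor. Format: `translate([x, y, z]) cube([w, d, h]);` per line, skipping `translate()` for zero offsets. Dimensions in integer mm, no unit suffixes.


translate([472, 319, 0]) cube([112, 154, 1790]);


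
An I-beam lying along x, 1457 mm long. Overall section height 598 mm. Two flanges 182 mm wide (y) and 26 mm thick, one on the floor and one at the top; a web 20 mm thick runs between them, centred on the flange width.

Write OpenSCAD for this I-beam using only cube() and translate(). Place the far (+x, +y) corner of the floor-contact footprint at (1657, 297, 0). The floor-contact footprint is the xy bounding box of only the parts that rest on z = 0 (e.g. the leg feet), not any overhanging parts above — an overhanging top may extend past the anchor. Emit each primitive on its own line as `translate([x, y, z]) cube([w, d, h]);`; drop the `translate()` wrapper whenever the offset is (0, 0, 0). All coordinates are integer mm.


translate([200, 115, 0]) cube([1457, 182, 26]);
translate([200, 196, 26]) cube([1457, 20, 546]);
translate([200, 115, 572]) cube([1457, 182, 26]);


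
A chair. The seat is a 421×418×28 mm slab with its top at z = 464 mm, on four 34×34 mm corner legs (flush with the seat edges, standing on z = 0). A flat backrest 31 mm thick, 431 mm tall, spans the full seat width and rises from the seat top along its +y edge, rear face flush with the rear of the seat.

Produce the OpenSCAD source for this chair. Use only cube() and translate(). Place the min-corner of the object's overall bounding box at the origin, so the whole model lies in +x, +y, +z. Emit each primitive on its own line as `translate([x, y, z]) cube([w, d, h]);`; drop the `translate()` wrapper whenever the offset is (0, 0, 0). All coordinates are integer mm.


// leg_h = 464 - 28 = 436
translate([0, 0, 436]) cube([421, 418, 28]);
cube([34, 34, 436]);
translate([387, 0, 0]) cube([34, 34, 436]);
translate([0, 384, 0]) cube([34, 34, 436]);
translate([387, 384, 0]) cube([34, 34, 436]);
translate([0, 387, 464]) cube([421, 31, 431]);


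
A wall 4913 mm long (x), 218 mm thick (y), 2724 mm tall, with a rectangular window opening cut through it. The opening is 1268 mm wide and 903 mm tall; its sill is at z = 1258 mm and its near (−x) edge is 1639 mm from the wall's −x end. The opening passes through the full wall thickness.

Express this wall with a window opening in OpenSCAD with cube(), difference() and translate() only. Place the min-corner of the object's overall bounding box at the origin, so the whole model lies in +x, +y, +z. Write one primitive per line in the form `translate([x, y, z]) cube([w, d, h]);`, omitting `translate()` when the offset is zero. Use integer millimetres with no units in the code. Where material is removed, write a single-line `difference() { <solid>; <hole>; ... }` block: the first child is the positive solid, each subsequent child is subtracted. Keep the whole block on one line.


difference() { cube([4913, 218, 2724]); translate([1639, 0, 1258]) cube([1268, 218, 903]); }


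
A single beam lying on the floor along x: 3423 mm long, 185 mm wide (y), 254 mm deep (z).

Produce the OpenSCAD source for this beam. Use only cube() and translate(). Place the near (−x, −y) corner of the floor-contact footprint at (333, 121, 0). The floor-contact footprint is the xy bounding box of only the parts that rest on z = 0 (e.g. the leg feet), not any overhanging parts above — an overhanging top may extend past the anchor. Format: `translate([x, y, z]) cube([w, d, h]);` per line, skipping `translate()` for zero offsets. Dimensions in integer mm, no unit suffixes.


translate([333, 121, 0]) cube([3423, 185, 254]);


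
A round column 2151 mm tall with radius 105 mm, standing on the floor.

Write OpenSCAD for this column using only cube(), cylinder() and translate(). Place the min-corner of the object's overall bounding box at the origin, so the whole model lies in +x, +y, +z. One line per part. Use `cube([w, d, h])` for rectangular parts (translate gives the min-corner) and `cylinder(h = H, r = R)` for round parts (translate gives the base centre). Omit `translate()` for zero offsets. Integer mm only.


translate([105, 105, 0]) cylinder(h = 2151, r = 105);


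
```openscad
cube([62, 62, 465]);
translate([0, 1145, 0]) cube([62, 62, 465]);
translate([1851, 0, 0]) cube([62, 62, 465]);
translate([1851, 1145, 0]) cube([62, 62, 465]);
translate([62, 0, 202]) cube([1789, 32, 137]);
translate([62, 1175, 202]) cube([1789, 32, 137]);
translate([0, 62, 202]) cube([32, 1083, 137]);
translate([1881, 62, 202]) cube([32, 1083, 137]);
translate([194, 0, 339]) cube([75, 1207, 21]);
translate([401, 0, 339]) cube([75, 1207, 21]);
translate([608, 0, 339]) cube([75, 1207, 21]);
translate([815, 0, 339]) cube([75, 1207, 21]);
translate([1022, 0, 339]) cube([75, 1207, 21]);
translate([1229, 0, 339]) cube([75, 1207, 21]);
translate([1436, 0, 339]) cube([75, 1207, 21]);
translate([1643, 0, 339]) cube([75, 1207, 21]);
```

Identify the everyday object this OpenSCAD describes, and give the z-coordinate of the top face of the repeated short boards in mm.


A bed frame. The slat-top height is 360 mm.

Four posts, four rails, and a row of slats — a bed frame. Slats sit on the rails at z = 202 + 137 = 339; with slat thickness 21, the top is 360 mm.


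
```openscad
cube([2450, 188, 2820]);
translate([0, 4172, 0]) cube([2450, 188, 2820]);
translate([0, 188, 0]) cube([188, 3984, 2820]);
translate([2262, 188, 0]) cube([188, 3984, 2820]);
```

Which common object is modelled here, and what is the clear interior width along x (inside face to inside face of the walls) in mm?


A house (or room) frame. The interior width is 2074 mm.

Four 2820 mm walls enclosing a rectangle with no floor or roof — a room or house frame. Outside width is 2450 mm and wall thickness is 188 mm, so the interior width is 2450 − 2 × 188 = 2074 mm.


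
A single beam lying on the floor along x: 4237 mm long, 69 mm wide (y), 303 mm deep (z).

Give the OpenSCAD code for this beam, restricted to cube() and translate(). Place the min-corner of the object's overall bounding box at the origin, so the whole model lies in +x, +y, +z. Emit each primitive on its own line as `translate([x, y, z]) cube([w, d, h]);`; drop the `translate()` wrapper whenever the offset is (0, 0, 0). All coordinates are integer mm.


cube([4237, 69, 303]);


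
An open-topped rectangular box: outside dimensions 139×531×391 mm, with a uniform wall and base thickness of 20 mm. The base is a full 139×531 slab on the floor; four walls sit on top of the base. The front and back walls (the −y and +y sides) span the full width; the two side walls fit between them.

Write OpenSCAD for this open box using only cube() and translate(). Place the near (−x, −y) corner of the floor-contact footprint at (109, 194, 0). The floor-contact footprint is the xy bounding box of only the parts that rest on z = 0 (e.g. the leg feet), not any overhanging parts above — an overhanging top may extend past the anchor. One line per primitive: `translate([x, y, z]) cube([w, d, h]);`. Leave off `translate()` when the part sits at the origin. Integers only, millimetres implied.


translate([109, 194, 0]) cube([139, 531, 20]);
translate([109, 194, 20]) cube([139, 20, 371]);
translate([109, 705, 20]) cube([139, 20, 371]);
translate([109, 214, 20]) cube([20, 491, 371]);
translate([228, 214, 20]) cube([20, 491, 371]);


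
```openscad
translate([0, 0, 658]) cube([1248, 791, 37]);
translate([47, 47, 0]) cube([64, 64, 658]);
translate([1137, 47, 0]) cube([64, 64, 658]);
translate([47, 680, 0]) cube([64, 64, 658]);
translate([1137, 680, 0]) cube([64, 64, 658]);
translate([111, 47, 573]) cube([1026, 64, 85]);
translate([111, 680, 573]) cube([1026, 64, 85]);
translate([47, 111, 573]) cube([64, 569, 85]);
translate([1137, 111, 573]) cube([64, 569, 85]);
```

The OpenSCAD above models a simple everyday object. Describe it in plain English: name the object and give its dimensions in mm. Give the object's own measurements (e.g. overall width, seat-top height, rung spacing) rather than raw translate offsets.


A table: top 1248 mm (x) × 791 mm (y), 37 mm thick, upper face at z = 695 mm, on four 64×64 mm square legs, each inset 47 mm from the nearest pair of top edges from z = 0 to the bottom of the top. Four apron rails, 64 mm thick and 85 mm tall, run between adjacent legs with their top edges flush with the underside of the top and their outer faces flush with the legs' outer faces.


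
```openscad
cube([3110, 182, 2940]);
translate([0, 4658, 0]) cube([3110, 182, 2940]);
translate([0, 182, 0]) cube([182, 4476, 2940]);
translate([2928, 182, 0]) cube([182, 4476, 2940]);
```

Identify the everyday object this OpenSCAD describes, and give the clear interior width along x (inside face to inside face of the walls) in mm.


A house (or room) frame. The interior width is 2746 mm.

Four 2940 mm walls enclosing a rectangle with no floor or roof — a room or house frame. Outside width is 3110 mm and wall thickness is 182 mm, so the interior width is 3110 − 2 × 182 = 2746 mm.


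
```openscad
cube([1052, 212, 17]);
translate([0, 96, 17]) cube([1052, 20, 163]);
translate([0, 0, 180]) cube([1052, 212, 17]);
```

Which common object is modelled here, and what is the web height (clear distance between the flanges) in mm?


An I-beam. The web height is 163 mm.

Two wide flanges with a thin centred web — an I-beam. Overall 197 mm minus two 17 mm flanges gives a web of 197 − 2·17 = 163 mm.


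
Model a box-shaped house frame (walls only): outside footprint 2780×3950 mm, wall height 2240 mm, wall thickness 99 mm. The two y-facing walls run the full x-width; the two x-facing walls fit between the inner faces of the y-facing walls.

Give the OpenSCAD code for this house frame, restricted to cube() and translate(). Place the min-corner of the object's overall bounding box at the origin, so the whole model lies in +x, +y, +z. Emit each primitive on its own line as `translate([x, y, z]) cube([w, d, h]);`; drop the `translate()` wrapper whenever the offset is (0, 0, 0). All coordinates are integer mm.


cube([2780, 99, 2240]);
translate([0, 3851, 0]) cube([2780, 99, 2240]);
translate([0, 99, 0]) cube([99, 3752, 2240]);
translate([2681, 99, 0]) cube([99, 3752, 2240]);


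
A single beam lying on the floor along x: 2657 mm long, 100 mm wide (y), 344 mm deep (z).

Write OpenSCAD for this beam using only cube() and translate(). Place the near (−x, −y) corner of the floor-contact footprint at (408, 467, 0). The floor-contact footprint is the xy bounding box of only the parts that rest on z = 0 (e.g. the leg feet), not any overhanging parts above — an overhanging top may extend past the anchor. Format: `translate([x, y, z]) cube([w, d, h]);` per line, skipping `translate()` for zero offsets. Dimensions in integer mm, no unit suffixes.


translate([408, 467, 0]) cube([2657, 100, 344]);


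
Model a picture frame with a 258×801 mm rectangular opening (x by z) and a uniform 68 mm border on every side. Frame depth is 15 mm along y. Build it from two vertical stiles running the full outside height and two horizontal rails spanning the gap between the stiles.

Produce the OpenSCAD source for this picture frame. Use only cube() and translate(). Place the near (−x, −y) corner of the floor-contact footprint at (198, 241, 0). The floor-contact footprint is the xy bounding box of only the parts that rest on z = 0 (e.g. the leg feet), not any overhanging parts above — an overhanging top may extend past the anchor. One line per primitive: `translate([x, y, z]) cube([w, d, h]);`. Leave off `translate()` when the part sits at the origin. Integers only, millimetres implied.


translate([198, 241, 0]) cube([68, 15, 937]);
translate([524, 241, 0]) cube([68, 15, 937]);
translate([266, 241, 0]) cube([258, 15, 68]);
translate([266, 241, 869]) cube([258, 15, 68]);


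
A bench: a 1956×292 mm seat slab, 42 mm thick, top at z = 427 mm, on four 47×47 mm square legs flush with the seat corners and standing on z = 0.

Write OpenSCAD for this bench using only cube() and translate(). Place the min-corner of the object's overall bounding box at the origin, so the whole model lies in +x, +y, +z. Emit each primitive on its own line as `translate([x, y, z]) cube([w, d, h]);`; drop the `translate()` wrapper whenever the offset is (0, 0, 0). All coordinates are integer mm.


// leg_h = 427 − 42 = 385
translate([0, 0, 385]) cube([1956, 292, 42]);
cube([47, 47, 385]);
translate([0, 245, 0]) cube([47, 47, 385]);
translate([1909, 0, 0]) cube([47, 47, 385]);
translate([1909, 245, 0]) cube([47, 47, 385]);


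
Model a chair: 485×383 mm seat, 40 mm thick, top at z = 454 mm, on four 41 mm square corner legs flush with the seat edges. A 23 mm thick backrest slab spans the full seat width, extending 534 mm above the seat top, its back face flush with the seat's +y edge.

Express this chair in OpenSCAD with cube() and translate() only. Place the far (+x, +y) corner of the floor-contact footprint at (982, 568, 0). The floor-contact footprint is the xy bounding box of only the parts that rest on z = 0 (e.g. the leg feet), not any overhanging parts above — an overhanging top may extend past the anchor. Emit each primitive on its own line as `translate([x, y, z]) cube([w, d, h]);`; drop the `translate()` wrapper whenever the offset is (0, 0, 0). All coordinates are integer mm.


translate([497, 185, 414]) cube([485, 383, 40]);
translate([497, 185, 0]) cube([41, 41, 414]);
translate([941, 185, 0]) cube([41, 41, 414]);
translate([497, 527, 0]) cube([41, 41, 414]);
translate([941, 527, 0]) cube([41, 41, 414]);
translate([497, 545, 454]) cube([485, 23, 534]);
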